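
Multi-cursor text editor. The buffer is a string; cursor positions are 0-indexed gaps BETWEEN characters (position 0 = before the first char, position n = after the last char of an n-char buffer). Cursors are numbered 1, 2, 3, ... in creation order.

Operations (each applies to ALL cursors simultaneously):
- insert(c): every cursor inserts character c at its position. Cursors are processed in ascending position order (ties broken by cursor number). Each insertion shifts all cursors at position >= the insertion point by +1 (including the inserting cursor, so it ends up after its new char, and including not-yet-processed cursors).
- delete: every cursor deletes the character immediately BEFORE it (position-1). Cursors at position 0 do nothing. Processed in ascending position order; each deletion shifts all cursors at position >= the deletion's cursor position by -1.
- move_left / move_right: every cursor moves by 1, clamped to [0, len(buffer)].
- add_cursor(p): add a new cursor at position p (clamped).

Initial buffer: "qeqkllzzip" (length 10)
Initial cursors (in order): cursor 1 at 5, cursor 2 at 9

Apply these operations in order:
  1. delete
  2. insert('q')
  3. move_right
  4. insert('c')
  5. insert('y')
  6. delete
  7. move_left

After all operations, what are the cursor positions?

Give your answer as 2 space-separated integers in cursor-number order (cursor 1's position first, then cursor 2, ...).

Answer: 6 11

Derivation:
After op 1 (delete): buffer="qeqklzzp" (len 8), cursors c1@4 c2@7, authorship ........
After op 2 (insert('q')): buffer="qeqkqlzzqp" (len 10), cursors c1@5 c2@9, authorship ....1...2.
After op 3 (move_right): buffer="qeqkqlzzqp" (len 10), cursors c1@6 c2@10, authorship ....1...2.
After op 4 (insert('c')): buffer="qeqkqlczzqpc" (len 12), cursors c1@7 c2@12, authorship ....1.1..2.2
After op 5 (insert('y')): buffer="qeqkqlcyzzqpcy" (len 14), cursors c1@8 c2@14, authorship ....1.11..2.22
After op 6 (delete): buffer="qeqkqlczzqpc" (len 12), cursors c1@7 c2@12, authorship ....1.1..2.2
After op 7 (move_left): buffer="qeqkqlczzqpc" (len 12), cursors c1@6 c2@11, authorship ....1.1..2.2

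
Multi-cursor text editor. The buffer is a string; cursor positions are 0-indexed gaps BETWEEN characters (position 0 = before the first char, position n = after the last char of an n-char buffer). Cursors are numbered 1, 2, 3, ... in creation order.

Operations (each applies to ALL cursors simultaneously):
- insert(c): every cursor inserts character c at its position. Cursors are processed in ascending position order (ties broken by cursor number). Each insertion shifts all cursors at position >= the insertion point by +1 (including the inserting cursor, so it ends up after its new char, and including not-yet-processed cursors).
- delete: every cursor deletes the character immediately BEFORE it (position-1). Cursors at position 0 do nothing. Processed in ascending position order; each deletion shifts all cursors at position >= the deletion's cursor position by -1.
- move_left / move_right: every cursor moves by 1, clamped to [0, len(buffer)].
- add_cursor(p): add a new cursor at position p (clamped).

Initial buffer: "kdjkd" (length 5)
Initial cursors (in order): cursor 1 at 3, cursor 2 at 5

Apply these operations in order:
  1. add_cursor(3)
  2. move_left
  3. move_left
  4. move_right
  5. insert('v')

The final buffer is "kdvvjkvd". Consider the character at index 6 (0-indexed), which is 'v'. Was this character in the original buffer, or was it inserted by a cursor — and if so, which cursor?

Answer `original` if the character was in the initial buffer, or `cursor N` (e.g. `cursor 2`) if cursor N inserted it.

Answer: cursor 2

Derivation:
After op 1 (add_cursor(3)): buffer="kdjkd" (len 5), cursors c1@3 c3@3 c2@5, authorship .....
After op 2 (move_left): buffer="kdjkd" (len 5), cursors c1@2 c3@2 c2@4, authorship .....
After op 3 (move_left): buffer="kdjkd" (len 5), cursors c1@1 c3@1 c2@3, authorship .....
After op 4 (move_right): buffer="kdjkd" (len 5), cursors c1@2 c3@2 c2@4, authorship .....
After op 5 (insert('v')): buffer="kdvvjkvd" (len 8), cursors c1@4 c3@4 c2@7, authorship ..13..2.
Authorship (.=original, N=cursor N): . . 1 3 . . 2 .
Index 6: author = 2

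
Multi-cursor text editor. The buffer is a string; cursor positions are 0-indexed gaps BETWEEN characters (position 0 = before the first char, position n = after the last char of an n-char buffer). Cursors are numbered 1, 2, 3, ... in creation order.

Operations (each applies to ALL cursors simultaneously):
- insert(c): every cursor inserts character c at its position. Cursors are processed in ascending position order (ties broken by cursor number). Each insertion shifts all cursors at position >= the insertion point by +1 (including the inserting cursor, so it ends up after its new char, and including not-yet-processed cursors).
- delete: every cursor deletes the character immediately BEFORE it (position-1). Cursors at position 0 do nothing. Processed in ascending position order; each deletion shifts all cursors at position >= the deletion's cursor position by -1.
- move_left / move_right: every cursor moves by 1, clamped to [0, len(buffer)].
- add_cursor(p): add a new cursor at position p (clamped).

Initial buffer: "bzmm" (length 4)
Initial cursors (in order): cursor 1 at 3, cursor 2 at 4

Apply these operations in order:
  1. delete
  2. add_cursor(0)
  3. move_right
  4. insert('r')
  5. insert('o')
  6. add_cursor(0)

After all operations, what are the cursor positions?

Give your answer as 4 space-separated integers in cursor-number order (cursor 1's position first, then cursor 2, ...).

Answer: 8 8 3 0

Derivation:
After op 1 (delete): buffer="bz" (len 2), cursors c1@2 c2@2, authorship ..
After op 2 (add_cursor(0)): buffer="bz" (len 2), cursors c3@0 c1@2 c2@2, authorship ..
After op 3 (move_right): buffer="bz" (len 2), cursors c3@1 c1@2 c2@2, authorship ..
After op 4 (insert('r')): buffer="brzrr" (len 5), cursors c3@2 c1@5 c2@5, authorship .3.12
After op 5 (insert('o')): buffer="brozrroo" (len 8), cursors c3@3 c1@8 c2@8, authorship .33.1212
After op 6 (add_cursor(0)): buffer="brozrroo" (len 8), cursors c4@0 c3@3 c1@8 c2@8, authorship .33.1212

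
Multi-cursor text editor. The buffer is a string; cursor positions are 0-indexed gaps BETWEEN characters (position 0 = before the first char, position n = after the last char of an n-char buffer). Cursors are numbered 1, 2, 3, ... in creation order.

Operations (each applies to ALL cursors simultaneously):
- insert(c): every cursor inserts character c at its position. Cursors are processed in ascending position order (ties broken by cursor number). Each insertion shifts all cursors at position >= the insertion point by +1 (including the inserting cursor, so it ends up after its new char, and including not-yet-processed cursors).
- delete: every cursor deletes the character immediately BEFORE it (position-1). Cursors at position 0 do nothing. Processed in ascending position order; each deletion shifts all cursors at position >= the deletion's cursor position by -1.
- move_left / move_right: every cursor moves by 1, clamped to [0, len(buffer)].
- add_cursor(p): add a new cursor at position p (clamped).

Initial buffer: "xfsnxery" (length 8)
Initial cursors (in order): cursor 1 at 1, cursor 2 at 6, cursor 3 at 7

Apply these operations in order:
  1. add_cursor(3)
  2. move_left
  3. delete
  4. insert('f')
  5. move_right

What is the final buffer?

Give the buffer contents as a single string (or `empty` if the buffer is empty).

After op 1 (add_cursor(3)): buffer="xfsnxery" (len 8), cursors c1@1 c4@3 c2@6 c3@7, authorship ........
After op 2 (move_left): buffer="xfsnxery" (len 8), cursors c1@0 c4@2 c2@5 c3@6, authorship ........
After op 3 (delete): buffer="xsnry" (len 5), cursors c1@0 c4@1 c2@3 c3@3, authorship .....
After op 4 (insert('f')): buffer="fxfsnffry" (len 9), cursors c1@1 c4@3 c2@7 c3@7, authorship 1.4..23..
After op 5 (move_right): buffer="fxfsnffry" (len 9), cursors c1@2 c4@4 c2@8 c3@8, authorship 1.4..23..

Answer: fxfsnffry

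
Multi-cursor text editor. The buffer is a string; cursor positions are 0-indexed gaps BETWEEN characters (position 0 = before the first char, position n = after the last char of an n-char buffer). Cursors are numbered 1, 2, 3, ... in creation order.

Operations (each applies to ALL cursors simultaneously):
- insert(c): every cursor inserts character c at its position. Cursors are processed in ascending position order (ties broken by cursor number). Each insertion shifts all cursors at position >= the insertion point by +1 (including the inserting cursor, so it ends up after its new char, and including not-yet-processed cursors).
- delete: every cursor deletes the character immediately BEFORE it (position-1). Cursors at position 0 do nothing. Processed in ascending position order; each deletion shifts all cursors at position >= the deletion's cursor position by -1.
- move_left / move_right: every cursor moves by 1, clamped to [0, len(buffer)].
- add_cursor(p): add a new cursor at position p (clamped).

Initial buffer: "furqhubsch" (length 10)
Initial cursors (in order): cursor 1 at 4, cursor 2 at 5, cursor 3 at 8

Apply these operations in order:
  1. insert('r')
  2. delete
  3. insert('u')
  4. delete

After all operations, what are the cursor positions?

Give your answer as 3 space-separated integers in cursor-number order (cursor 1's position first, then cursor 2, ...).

Answer: 4 5 8

Derivation:
After op 1 (insert('r')): buffer="furqrhrubsrch" (len 13), cursors c1@5 c2@7 c3@11, authorship ....1.2...3..
After op 2 (delete): buffer="furqhubsch" (len 10), cursors c1@4 c2@5 c3@8, authorship ..........
After op 3 (insert('u')): buffer="furquhuubsuch" (len 13), cursors c1@5 c2@7 c3@11, authorship ....1.2...3..
After op 4 (delete): buffer="furqhubsch" (len 10), cursors c1@4 c2@5 c3@8, authorship ..........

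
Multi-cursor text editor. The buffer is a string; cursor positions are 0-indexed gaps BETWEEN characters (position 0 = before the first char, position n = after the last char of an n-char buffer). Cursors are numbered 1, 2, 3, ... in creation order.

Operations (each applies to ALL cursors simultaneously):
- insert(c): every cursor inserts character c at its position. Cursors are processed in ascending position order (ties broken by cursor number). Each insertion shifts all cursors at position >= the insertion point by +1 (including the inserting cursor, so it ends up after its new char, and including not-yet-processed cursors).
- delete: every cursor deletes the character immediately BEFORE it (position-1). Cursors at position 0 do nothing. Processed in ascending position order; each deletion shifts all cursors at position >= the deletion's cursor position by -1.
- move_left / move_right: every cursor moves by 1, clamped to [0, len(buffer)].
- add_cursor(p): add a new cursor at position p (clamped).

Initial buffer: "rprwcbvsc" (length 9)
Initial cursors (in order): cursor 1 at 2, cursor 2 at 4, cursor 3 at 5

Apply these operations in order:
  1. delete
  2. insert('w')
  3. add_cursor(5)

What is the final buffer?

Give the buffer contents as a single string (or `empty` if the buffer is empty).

After op 1 (delete): buffer="rrbvsc" (len 6), cursors c1@1 c2@2 c3@2, authorship ......
After op 2 (insert('w')): buffer="rwrwwbvsc" (len 9), cursors c1@2 c2@5 c3@5, authorship .1.23....
After op 3 (add_cursor(5)): buffer="rwrwwbvsc" (len 9), cursors c1@2 c2@5 c3@5 c4@5, authorship .1.23....

Answer: rwrwwbvsc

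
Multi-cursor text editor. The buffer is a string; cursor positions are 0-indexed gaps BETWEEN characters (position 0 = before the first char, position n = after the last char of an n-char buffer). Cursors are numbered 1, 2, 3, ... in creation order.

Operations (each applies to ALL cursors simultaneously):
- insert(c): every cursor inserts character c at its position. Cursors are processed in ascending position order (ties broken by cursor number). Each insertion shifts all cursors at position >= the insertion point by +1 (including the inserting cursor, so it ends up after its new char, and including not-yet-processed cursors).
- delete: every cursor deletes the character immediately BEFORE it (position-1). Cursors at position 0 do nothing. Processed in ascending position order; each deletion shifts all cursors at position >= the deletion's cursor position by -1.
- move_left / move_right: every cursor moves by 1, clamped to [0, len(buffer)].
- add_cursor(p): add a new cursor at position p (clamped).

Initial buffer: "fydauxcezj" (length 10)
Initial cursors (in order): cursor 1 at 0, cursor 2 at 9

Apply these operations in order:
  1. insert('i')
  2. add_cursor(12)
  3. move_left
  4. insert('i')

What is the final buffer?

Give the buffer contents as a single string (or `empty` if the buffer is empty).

After op 1 (insert('i')): buffer="ifydauxcezij" (len 12), cursors c1@1 c2@11, authorship 1.........2.
After op 2 (add_cursor(12)): buffer="ifydauxcezij" (len 12), cursors c1@1 c2@11 c3@12, authorship 1.........2.
After op 3 (move_left): buffer="ifydauxcezij" (len 12), cursors c1@0 c2@10 c3@11, authorship 1.........2.
After op 4 (insert('i')): buffer="iifydauxceziiij" (len 15), cursors c1@1 c2@12 c3@14, authorship 11.........223.

Answer: iifydauxceziiij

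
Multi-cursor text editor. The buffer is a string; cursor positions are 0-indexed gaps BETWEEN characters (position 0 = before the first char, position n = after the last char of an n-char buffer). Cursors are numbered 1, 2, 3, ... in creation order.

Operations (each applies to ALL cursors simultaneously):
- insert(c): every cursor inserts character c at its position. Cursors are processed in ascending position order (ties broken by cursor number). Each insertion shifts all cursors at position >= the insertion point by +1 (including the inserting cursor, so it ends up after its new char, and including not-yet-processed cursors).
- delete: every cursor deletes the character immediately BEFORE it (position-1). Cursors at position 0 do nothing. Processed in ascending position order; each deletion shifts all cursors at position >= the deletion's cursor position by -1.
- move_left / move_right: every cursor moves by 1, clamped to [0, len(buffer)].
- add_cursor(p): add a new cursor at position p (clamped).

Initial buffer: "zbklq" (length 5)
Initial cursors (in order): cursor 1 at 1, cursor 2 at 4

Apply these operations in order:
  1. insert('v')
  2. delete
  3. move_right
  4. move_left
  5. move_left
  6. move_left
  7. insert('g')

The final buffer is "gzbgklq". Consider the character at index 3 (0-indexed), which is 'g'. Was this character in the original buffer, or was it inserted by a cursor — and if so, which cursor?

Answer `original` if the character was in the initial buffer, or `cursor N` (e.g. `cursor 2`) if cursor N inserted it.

Answer: cursor 2

Derivation:
After op 1 (insert('v')): buffer="zvbklvq" (len 7), cursors c1@2 c2@6, authorship .1...2.
After op 2 (delete): buffer="zbklq" (len 5), cursors c1@1 c2@4, authorship .....
After op 3 (move_right): buffer="zbklq" (len 5), cursors c1@2 c2@5, authorship .....
After op 4 (move_left): buffer="zbklq" (len 5), cursors c1@1 c2@4, authorship .....
After op 5 (move_left): buffer="zbklq" (len 5), cursors c1@0 c2@3, authorship .....
After op 6 (move_left): buffer="zbklq" (len 5), cursors c1@0 c2@2, authorship .....
After op 7 (insert('g')): buffer="gzbgklq" (len 7), cursors c1@1 c2@4, authorship 1..2...
Authorship (.=original, N=cursor N): 1 . . 2 . . .
Index 3: author = 2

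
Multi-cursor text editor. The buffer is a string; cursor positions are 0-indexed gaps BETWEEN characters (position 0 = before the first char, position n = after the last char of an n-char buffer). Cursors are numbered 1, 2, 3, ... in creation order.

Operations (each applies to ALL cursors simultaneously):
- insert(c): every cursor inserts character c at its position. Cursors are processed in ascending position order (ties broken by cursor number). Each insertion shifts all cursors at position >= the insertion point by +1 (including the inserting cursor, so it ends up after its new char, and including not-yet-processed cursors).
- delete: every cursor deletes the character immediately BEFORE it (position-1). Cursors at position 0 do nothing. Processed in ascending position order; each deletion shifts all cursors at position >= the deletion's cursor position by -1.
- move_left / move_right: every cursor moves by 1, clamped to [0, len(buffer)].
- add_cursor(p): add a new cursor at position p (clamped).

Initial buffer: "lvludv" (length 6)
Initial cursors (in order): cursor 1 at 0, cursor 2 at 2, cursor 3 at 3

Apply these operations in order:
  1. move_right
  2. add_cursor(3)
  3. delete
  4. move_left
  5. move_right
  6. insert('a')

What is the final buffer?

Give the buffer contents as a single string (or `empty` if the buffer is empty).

Answer: daaaav

Derivation:
After op 1 (move_right): buffer="lvludv" (len 6), cursors c1@1 c2@3 c3@4, authorship ......
After op 2 (add_cursor(3)): buffer="lvludv" (len 6), cursors c1@1 c2@3 c4@3 c3@4, authorship ......
After op 3 (delete): buffer="dv" (len 2), cursors c1@0 c2@0 c3@0 c4@0, authorship ..
After op 4 (move_left): buffer="dv" (len 2), cursors c1@0 c2@0 c3@0 c4@0, authorship ..
After op 5 (move_right): buffer="dv" (len 2), cursors c1@1 c2@1 c3@1 c4@1, authorship ..
After op 6 (insert('a')): buffer="daaaav" (len 6), cursors c1@5 c2@5 c3@5 c4@5, authorship .1234.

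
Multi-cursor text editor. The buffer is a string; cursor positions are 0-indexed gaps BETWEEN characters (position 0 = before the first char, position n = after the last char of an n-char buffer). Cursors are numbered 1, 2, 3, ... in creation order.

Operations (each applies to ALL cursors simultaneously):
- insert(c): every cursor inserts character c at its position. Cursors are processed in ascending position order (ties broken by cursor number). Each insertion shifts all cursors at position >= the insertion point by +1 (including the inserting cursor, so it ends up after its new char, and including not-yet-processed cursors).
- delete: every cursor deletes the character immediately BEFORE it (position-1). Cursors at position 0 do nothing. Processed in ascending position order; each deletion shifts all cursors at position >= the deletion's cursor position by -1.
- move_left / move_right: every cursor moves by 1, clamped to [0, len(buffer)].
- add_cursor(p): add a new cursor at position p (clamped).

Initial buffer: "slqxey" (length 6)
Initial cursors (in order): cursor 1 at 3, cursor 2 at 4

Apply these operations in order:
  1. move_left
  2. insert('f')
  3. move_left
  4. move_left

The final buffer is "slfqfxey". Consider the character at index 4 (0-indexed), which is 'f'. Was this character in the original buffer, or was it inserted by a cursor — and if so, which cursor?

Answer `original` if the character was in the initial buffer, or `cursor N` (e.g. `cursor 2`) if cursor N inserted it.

Answer: cursor 2

Derivation:
After op 1 (move_left): buffer="slqxey" (len 6), cursors c1@2 c2@3, authorship ......
After op 2 (insert('f')): buffer="slfqfxey" (len 8), cursors c1@3 c2@5, authorship ..1.2...
After op 3 (move_left): buffer="slfqfxey" (len 8), cursors c1@2 c2@4, authorship ..1.2...
After op 4 (move_left): buffer="slfqfxey" (len 8), cursors c1@1 c2@3, authorship ..1.2...
Authorship (.=original, N=cursor N): . . 1 . 2 . . .
Index 4: author = 2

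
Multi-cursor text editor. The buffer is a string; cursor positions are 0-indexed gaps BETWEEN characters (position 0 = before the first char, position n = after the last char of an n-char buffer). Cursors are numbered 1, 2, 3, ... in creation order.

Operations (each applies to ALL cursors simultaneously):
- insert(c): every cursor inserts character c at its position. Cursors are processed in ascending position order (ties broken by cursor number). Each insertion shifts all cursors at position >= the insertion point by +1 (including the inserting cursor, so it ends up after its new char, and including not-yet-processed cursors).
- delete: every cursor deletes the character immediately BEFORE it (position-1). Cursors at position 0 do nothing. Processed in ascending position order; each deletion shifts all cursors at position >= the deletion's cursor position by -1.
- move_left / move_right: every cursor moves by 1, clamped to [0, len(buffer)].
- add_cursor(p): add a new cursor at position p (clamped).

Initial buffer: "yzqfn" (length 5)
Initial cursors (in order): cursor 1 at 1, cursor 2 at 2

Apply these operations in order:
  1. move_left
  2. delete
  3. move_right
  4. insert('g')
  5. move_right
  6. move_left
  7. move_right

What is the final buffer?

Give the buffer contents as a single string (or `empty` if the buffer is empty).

After op 1 (move_left): buffer="yzqfn" (len 5), cursors c1@0 c2@1, authorship .....
After op 2 (delete): buffer="zqfn" (len 4), cursors c1@0 c2@0, authorship ....
After op 3 (move_right): buffer="zqfn" (len 4), cursors c1@1 c2@1, authorship ....
After op 4 (insert('g')): buffer="zggqfn" (len 6), cursors c1@3 c2@3, authorship .12...
After op 5 (move_right): buffer="zggqfn" (len 6), cursors c1@4 c2@4, authorship .12...
After op 6 (move_left): buffer="zggqfn" (len 6), cursors c1@3 c2@3, authorship .12...
After op 7 (move_right): buffer="zggqfn" (len 6), cursors c1@4 c2@4, authorship .12...

Answer: zggqfn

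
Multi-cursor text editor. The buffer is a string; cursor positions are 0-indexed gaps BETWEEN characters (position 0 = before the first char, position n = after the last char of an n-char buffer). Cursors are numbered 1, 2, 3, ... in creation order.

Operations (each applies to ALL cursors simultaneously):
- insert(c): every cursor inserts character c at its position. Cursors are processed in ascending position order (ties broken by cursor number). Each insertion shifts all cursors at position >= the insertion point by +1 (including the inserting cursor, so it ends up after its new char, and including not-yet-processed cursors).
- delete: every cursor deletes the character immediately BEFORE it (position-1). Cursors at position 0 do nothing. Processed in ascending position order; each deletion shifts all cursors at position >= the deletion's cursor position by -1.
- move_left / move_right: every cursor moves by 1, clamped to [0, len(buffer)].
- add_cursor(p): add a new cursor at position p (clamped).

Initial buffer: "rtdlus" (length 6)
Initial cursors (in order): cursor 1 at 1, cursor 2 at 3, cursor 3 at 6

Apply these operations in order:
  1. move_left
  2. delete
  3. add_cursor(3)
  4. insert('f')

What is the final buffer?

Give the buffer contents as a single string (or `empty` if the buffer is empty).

Answer: frfdlffs

Derivation:
After op 1 (move_left): buffer="rtdlus" (len 6), cursors c1@0 c2@2 c3@5, authorship ......
After op 2 (delete): buffer="rdls" (len 4), cursors c1@0 c2@1 c3@3, authorship ....
After op 3 (add_cursor(3)): buffer="rdls" (len 4), cursors c1@0 c2@1 c3@3 c4@3, authorship ....
After op 4 (insert('f')): buffer="frfdlffs" (len 8), cursors c1@1 c2@3 c3@7 c4@7, authorship 1.2..34.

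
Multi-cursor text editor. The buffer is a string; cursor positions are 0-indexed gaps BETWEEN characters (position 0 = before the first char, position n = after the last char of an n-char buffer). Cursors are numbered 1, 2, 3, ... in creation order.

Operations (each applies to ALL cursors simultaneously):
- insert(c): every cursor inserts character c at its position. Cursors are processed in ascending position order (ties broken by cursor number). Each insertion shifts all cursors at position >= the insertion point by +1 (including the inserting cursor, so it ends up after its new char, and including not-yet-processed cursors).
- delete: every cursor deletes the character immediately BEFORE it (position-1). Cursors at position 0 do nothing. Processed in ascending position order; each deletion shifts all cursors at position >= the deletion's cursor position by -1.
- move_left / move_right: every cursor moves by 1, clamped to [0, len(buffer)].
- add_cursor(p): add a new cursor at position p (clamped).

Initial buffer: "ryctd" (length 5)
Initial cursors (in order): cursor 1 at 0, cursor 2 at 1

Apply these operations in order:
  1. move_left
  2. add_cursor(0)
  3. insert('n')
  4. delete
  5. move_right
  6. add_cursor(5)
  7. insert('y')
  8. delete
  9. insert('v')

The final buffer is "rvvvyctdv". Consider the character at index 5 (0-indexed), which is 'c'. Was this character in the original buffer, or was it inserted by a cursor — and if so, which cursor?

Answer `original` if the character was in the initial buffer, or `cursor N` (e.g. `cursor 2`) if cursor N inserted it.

Answer: original

Derivation:
After op 1 (move_left): buffer="ryctd" (len 5), cursors c1@0 c2@0, authorship .....
After op 2 (add_cursor(0)): buffer="ryctd" (len 5), cursors c1@0 c2@0 c3@0, authorship .....
After op 3 (insert('n')): buffer="nnnryctd" (len 8), cursors c1@3 c2@3 c3@3, authorship 123.....
After op 4 (delete): buffer="ryctd" (len 5), cursors c1@0 c2@0 c3@0, authorship .....
After op 5 (move_right): buffer="ryctd" (len 5), cursors c1@1 c2@1 c3@1, authorship .....
After op 6 (add_cursor(5)): buffer="ryctd" (len 5), cursors c1@1 c2@1 c3@1 c4@5, authorship .....
After op 7 (insert('y')): buffer="ryyyyctdy" (len 9), cursors c1@4 c2@4 c3@4 c4@9, authorship .123....4
After op 8 (delete): buffer="ryctd" (len 5), cursors c1@1 c2@1 c3@1 c4@5, authorship .....
After op 9 (insert('v')): buffer="rvvvyctdv" (len 9), cursors c1@4 c2@4 c3@4 c4@9, authorship .123....4
Authorship (.=original, N=cursor N): . 1 2 3 . . . . 4
Index 5: author = original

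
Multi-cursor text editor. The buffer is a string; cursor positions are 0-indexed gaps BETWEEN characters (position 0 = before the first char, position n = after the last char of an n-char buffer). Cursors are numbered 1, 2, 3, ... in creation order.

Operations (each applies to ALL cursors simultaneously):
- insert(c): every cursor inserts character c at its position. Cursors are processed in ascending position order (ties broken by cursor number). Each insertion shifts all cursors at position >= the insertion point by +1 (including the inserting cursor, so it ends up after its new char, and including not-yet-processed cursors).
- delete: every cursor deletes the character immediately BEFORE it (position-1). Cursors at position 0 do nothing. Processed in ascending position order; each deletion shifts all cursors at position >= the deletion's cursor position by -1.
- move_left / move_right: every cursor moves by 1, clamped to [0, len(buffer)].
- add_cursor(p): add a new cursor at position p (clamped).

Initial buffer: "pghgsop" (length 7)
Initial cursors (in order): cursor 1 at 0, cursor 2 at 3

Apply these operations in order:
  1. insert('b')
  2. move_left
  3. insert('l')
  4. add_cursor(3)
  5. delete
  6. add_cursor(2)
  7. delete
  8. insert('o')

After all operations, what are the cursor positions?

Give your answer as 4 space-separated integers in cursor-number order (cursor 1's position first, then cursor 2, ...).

After op 1 (insert('b')): buffer="bpghbgsop" (len 9), cursors c1@1 c2@5, authorship 1...2....
After op 2 (move_left): buffer="bpghbgsop" (len 9), cursors c1@0 c2@4, authorship 1...2....
After op 3 (insert('l')): buffer="lbpghlbgsop" (len 11), cursors c1@1 c2@6, authorship 11...22....
After op 4 (add_cursor(3)): buffer="lbpghlbgsop" (len 11), cursors c1@1 c3@3 c2@6, authorship 11...22....
After op 5 (delete): buffer="bghbgsop" (len 8), cursors c1@0 c3@1 c2@3, authorship 1..2....
After op 6 (add_cursor(2)): buffer="bghbgsop" (len 8), cursors c1@0 c3@1 c4@2 c2@3, authorship 1..2....
After op 7 (delete): buffer="bgsop" (len 5), cursors c1@0 c2@0 c3@0 c4@0, authorship 2....
After op 8 (insert('o')): buffer="oooobgsop" (len 9), cursors c1@4 c2@4 c3@4 c4@4, authorship 12342....

Answer: 4 4 4 4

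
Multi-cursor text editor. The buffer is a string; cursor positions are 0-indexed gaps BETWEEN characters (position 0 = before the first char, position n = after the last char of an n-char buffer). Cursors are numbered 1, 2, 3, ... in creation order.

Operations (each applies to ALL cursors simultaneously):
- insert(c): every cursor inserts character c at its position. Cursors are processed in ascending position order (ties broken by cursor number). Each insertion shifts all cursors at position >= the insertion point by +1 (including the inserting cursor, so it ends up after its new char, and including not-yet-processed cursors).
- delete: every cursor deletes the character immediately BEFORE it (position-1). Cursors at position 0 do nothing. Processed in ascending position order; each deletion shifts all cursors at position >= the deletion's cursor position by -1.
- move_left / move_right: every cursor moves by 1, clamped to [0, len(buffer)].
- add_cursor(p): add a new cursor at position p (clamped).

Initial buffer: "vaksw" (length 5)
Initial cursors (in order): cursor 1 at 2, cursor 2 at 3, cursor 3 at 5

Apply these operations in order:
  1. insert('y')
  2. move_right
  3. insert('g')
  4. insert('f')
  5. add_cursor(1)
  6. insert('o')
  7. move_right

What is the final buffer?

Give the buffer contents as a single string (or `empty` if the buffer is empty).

After op 1 (insert('y')): buffer="vaykyswy" (len 8), cursors c1@3 c2@5 c3@8, authorship ..1.2..3
After op 2 (move_right): buffer="vaykyswy" (len 8), cursors c1@4 c2@6 c3@8, authorship ..1.2..3
After op 3 (insert('g')): buffer="vaykgysgwyg" (len 11), cursors c1@5 c2@8 c3@11, authorship ..1.12.2.33
After op 4 (insert('f')): buffer="vaykgfysgfwygf" (len 14), cursors c1@6 c2@10 c3@14, authorship ..1.112.22.333
After op 5 (add_cursor(1)): buffer="vaykgfysgfwygf" (len 14), cursors c4@1 c1@6 c2@10 c3@14, authorship ..1.112.22.333
After op 6 (insert('o')): buffer="voaykgfoysgfowygfo" (len 18), cursors c4@2 c1@8 c2@13 c3@18, authorship .4.1.1112.222.3333
After op 7 (move_right): buffer="voaykgfoysgfowygfo" (len 18), cursors c4@3 c1@9 c2@14 c3@18, authorship .4.1.1112.222.3333

Answer: voaykgfoysgfowygfo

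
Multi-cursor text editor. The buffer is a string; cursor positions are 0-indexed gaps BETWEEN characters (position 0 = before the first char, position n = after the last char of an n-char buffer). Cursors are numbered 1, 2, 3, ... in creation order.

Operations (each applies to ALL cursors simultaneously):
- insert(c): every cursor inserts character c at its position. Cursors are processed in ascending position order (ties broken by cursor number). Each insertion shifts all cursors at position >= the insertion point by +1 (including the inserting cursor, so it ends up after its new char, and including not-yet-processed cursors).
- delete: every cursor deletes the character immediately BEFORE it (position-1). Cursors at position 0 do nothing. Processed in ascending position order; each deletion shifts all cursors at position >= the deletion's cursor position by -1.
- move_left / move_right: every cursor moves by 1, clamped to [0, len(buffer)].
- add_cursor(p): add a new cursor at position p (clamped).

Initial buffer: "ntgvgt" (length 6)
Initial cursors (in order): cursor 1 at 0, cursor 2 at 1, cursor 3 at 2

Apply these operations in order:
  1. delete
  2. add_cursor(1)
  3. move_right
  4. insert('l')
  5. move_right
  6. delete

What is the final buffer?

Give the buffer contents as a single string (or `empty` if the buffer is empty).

Answer: gllt

Derivation:
After op 1 (delete): buffer="gvgt" (len 4), cursors c1@0 c2@0 c3@0, authorship ....
After op 2 (add_cursor(1)): buffer="gvgt" (len 4), cursors c1@0 c2@0 c3@0 c4@1, authorship ....
After op 3 (move_right): buffer="gvgt" (len 4), cursors c1@1 c2@1 c3@1 c4@2, authorship ....
After op 4 (insert('l')): buffer="glllvlgt" (len 8), cursors c1@4 c2@4 c3@4 c4@6, authorship .123.4..
After op 5 (move_right): buffer="glllvlgt" (len 8), cursors c1@5 c2@5 c3@5 c4@7, authorship .123.4..
After op 6 (delete): buffer="gllt" (len 4), cursors c1@2 c2@2 c3@2 c4@3, authorship .14.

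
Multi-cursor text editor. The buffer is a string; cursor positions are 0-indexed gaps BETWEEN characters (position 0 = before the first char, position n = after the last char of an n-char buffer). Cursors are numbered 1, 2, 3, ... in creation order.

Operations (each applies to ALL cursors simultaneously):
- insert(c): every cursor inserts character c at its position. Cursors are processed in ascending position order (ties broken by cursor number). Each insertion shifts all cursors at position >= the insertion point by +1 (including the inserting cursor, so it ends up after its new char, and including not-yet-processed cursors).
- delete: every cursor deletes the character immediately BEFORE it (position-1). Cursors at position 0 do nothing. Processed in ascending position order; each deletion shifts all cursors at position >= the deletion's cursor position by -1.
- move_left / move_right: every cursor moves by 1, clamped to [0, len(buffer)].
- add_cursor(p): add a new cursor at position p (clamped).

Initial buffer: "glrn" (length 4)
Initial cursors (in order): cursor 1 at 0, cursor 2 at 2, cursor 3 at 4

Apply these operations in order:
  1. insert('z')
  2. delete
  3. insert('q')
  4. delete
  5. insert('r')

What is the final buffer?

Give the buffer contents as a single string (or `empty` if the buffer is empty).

Answer: rglrrnr

Derivation:
After op 1 (insert('z')): buffer="zglzrnz" (len 7), cursors c1@1 c2@4 c3@7, authorship 1..2..3
After op 2 (delete): buffer="glrn" (len 4), cursors c1@0 c2@2 c3@4, authorship ....
After op 3 (insert('q')): buffer="qglqrnq" (len 7), cursors c1@1 c2@4 c3@7, authorship 1..2..3
After op 4 (delete): buffer="glrn" (len 4), cursors c1@0 c2@2 c3@4, authorship ....
After op 5 (insert('r')): buffer="rglrrnr" (len 7), cursors c1@1 c2@4 c3@7, authorship 1..2..3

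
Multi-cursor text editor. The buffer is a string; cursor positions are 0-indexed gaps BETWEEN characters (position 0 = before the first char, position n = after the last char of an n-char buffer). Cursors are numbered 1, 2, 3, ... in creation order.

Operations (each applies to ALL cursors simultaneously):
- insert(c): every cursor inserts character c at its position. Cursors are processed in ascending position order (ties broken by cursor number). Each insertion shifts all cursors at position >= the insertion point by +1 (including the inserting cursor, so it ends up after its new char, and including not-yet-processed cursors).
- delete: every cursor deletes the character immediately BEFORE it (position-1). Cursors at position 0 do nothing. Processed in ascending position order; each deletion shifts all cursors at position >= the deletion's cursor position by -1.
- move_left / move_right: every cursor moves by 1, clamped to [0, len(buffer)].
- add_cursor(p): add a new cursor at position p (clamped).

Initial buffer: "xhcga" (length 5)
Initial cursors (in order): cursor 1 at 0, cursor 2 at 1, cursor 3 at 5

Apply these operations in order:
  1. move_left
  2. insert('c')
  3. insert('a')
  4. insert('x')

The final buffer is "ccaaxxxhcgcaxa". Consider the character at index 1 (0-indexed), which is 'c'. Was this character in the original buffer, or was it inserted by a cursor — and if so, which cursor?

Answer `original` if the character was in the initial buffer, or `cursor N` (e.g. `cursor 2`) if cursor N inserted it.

After op 1 (move_left): buffer="xhcga" (len 5), cursors c1@0 c2@0 c3@4, authorship .....
After op 2 (insert('c')): buffer="ccxhcgca" (len 8), cursors c1@2 c2@2 c3@7, authorship 12....3.
After op 3 (insert('a')): buffer="ccaaxhcgcaa" (len 11), cursors c1@4 c2@4 c3@10, authorship 1212....33.
After op 4 (insert('x')): buffer="ccaaxxxhcgcaxa" (len 14), cursors c1@6 c2@6 c3@13, authorship 121212....333.
Authorship (.=original, N=cursor N): 1 2 1 2 1 2 . . . . 3 3 3 .
Index 1: author = 2

Answer: cursor 2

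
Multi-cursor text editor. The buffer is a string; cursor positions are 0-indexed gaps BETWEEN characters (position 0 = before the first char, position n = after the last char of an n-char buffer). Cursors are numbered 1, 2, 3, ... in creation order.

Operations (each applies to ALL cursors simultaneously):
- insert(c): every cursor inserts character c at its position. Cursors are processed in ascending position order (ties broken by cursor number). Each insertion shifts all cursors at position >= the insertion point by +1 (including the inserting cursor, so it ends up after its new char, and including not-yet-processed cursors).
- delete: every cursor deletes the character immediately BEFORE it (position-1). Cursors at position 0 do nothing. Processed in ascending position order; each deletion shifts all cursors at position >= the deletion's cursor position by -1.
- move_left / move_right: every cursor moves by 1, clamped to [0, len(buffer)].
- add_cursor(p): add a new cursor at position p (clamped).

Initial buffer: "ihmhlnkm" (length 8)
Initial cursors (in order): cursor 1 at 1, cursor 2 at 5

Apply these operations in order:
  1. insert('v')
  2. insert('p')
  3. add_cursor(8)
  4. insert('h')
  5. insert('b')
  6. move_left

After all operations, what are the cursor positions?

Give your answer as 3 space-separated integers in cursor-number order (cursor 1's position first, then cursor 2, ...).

After op 1 (insert('v')): buffer="ivhmhlvnkm" (len 10), cursors c1@2 c2@7, authorship .1....2...
After op 2 (insert('p')): buffer="ivphmhlvpnkm" (len 12), cursors c1@3 c2@9, authorship .11....22...
After op 3 (add_cursor(8)): buffer="ivphmhlvpnkm" (len 12), cursors c1@3 c3@8 c2@9, authorship .11....22...
After op 4 (insert('h')): buffer="ivphhmhlvhphnkm" (len 15), cursors c1@4 c3@10 c2@12, authorship .111....2322...
After op 5 (insert('b')): buffer="ivphbhmhlvhbphbnkm" (len 18), cursors c1@5 c3@12 c2@15, authorship .1111....233222...
After op 6 (move_left): buffer="ivphbhmhlvhbphbnkm" (len 18), cursors c1@4 c3@11 c2@14, authorship .1111....233222...

Answer: 4 14 11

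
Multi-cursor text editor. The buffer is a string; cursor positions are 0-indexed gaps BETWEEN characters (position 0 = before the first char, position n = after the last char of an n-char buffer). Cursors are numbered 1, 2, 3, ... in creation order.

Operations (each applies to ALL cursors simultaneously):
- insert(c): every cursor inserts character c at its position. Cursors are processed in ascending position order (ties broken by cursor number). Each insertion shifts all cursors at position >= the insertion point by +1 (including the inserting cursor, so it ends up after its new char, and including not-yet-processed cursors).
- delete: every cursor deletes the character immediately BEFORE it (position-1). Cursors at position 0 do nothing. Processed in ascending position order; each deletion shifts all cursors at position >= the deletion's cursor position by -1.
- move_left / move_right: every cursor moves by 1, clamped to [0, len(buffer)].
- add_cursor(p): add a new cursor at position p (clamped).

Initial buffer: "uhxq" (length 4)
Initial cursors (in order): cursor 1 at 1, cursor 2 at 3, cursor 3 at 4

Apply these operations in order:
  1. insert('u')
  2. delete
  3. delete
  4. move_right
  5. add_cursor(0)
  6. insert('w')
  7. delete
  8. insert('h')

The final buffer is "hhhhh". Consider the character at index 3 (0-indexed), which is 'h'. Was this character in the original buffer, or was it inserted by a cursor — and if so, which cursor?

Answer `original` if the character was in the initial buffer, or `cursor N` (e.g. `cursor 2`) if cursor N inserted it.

After op 1 (insert('u')): buffer="uuhxuqu" (len 7), cursors c1@2 c2@5 c3@7, authorship .1..2.3
After op 2 (delete): buffer="uhxq" (len 4), cursors c1@1 c2@3 c3@4, authorship ....
After op 3 (delete): buffer="h" (len 1), cursors c1@0 c2@1 c3@1, authorship .
After op 4 (move_right): buffer="h" (len 1), cursors c1@1 c2@1 c3@1, authorship .
After op 5 (add_cursor(0)): buffer="h" (len 1), cursors c4@0 c1@1 c2@1 c3@1, authorship .
After op 6 (insert('w')): buffer="whwww" (len 5), cursors c4@1 c1@5 c2@5 c3@5, authorship 4.123
After op 7 (delete): buffer="h" (len 1), cursors c4@0 c1@1 c2@1 c3@1, authorship .
After op 8 (insert('h')): buffer="hhhhh" (len 5), cursors c4@1 c1@5 c2@5 c3@5, authorship 4.123
Authorship (.=original, N=cursor N): 4 . 1 2 3
Index 3: author = 2

Answer: cursor 2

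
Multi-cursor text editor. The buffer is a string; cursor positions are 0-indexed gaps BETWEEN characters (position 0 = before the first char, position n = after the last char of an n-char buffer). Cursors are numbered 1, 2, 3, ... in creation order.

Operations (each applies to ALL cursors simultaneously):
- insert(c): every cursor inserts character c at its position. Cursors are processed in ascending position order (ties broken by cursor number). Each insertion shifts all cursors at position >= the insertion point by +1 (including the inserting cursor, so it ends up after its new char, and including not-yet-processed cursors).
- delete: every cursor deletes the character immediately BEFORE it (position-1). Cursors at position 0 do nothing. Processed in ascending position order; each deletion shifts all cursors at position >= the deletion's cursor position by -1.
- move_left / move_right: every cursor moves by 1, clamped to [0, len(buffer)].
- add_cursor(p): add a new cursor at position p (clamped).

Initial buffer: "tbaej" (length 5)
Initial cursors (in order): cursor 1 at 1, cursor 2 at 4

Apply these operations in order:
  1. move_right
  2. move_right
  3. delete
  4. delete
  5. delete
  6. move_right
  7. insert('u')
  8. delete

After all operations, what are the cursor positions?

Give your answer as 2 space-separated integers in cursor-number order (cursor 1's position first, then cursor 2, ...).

Answer: 0 0

Derivation:
After op 1 (move_right): buffer="tbaej" (len 5), cursors c1@2 c2@5, authorship .....
After op 2 (move_right): buffer="tbaej" (len 5), cursors c1@3 c2@5, authorship .....
After op 3 (delete): buffer="tbe" (len 3), cursors c1@2 c2@3, authorship ...
After op 4 (delete): buffer="t" (len 1), cursors c1@1 c2@1, authorship .
After op 5 (delete): buffer="" (len 0), cursors c1@0 c2@0, authorship 
After op 6 (move_right): buffer="" (len 0), cursors c1@0 c2@0, authorship 
After op 7 (insert('u')): buffer="uu" (len 2), cursors c1@2 c2@2, authorship 12
After op 8 (delete): buffer="" (len 0), cursors c1@0 c2@0, authorship 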